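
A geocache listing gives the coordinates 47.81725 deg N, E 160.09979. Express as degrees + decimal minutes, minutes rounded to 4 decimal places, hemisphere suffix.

φ: minutes = (47.817250 − 47) × 60 = 49.035000
λ: fractional part 0.099790 → 5.987400 minutes

47° 49.0350′ N, 160° 5.9874′ E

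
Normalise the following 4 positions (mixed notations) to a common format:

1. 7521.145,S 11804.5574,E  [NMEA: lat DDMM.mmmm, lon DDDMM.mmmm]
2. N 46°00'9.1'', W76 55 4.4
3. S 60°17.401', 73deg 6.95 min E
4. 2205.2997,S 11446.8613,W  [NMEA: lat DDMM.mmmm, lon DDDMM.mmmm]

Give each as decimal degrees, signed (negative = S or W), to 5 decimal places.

Point 1:
  Lat: split at 2 digits → 75° and 21.145′; 75 + 21.145/60 = 75.352417
  S ⇒ negate
  Longitude: degrees = first 3 digits = 118, minutes = 4.5574; 118 + 4.5574/60 = 118.075957
  E → positive
Point 2:
  Latitude: 46° + 0/60 + 9.1/3600 = 46 + 0.000000 + 0.002528 = 46.002528
  N ⇒ keep positive
  Longitude: 55′ + 4.4″ = 55.07333′; 76 + 55.07333/60 = 76.917889
  W → negative
Point 3:
  φ: 60 + 17.401/60 = 60.290017
  hemisphere S, so the sign is −
  λ: 6.95′ = 0.115833°; total 73.115833
  E ⇒ keep positive
Point 4:
  Latitude: degrees = first 2 digits = 22, minutes = 5.2997; 22 + 5.2997/60 = 22.088328
  S ⇒ negate
  λ: split at 3 digits → 114° and 46.8613′; 114 + 46.8613/60 = 114.781022
  W ⇒ negate

1. -75.35242, 118.07596
2. 46.00253, -76.91789
3. -60.29002, 73.11583
4. -22.08833, -114.78102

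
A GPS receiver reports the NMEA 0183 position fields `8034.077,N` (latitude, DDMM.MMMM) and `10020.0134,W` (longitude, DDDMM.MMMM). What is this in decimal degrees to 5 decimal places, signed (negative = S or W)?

80.56795, -100.33356

φ: degrees = first 2 digits = 80, minutes = 34.077; 80 + 34.077/60 = 80.567950
N → positive
Longitude: split at 3 digits → 100° and 20.0134′; 100 + 20.0134/60 = 100.333557
hemisphere W, so the sign is −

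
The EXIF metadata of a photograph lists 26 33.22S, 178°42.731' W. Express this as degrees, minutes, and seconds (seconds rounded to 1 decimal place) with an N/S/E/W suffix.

26°33′13.2″ S, 178°42′43.9″ W

φ: 33.22000′ → 33′ and 0.22000 × 60 = 13.200″
Longitude: 42.73100′ → 42′ and 0.73100 × 60 = 43.860″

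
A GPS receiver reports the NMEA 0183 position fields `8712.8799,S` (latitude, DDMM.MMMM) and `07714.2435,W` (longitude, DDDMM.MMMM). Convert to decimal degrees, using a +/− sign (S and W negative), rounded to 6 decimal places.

Latitude: degrees = first 2 digits = 87, minutes = 12.8799; 87 + 12.8799/60 = 87.2146650
S → negative
λ: degrees = first 3 digits = 77, minutes = 14.2435; 77 + 14.2435/60 = 77.2373917
W → negative

-87.214665, -77.237392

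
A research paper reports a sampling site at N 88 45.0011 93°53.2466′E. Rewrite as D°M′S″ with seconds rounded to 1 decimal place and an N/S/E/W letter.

88°45′0.1″ N, 93°53′14.8″ E

φ: 45.00110′ → 45′ and 0.00110 × 60 = 0.066″
Longitude: 53.24660′ → 53′ and 0.24660 × 60 = 14.796″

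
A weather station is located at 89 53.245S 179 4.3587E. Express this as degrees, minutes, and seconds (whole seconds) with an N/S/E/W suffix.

89°53′15″ S, 179°04′22″ E

φ: fractional minutes 0.24500 × 60 = 14.70″
Longitude: fractional minutes 0.35870 × 60 = 21.52″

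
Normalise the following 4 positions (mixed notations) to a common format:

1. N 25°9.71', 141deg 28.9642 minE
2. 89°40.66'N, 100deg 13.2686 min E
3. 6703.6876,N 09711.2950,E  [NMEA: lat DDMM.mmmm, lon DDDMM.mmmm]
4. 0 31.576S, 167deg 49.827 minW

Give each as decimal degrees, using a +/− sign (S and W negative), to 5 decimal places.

1. 25.16183, 141.48274
2. 89.67767, 100.22114
3. 67.06146, 97.18825
4. -0.52627, -167.83045

Point 1:
  φ: 9.71′ = 0.161833°; total 25.161833
  N ⇒ keep positive
  Longitude: 28.9642′ = 0.482737°; total 141.482737
  E → positive
Point 2:
  Lat: 40.66′ = 0.677667°; total 89.677667
  N ⇒ keep positive
  λ: 100 + 13.2686/60 = 100.221143
  E → positive
Point 3:
  Lat: split at 2 digits → 67° and 3.6876′; 67 + 3.6876/60 = 67.061460
  N → positive
  Lon: degrees = first 3 digits = 97, minutes = 11.295; 97 + 11.295/60 = 97.188250
  E → positive
Point 4:
  φ: 31.576′ = 0.526267°; total 0.526267
  hemisphere S, so the sign is −
  Longitude: 49.827′ = 0.830450°; total 167.830450
  W → negative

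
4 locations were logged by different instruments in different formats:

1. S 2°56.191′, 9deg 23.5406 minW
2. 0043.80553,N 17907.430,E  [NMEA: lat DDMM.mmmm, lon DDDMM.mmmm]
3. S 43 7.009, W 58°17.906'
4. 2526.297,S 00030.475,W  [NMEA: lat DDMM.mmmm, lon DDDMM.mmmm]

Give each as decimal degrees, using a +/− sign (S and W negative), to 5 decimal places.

1. -2.93652, -9.39234
2. 0.73009, 179.12383
3. -43.11682, -58.29843
4. -25.43828, -0.50792

Point 1:
  Latitude: 2 + 56.191/60 = 2.936517
  S ⇒ negate
  Longitude: 9 + 23.5406/60 = 9.392343
  W ⇒ negate
Point 2:
  Lat: split at 2 digits → 00° and 43.80553′; 0 + 43.80553/60 = 0.730092
  N ⇒ keep positive
  Lon: split at 3 digits → 179° and 7.43′; 179 + 7.43/60 = 179.123833
  E ⇒ keep positive
Point 3:
  Lat: 43 + 7.009/60 = 43.116817
  hemisphere S, so the sign is −
  λ: 58 + 17.906/60 = 58.298433
  hemisphere W, so the sign is −
Point 4:
  Latitude: degrees = first 2 digits = 25, minutes = 26.297; 25 + 26.297/60 = 25.438283
  S ⇒ negate
  Lon: degrees = first 3 digits = 0, minutes = 30.475; 0 + 30.475/60 = 0.507917
  W → negative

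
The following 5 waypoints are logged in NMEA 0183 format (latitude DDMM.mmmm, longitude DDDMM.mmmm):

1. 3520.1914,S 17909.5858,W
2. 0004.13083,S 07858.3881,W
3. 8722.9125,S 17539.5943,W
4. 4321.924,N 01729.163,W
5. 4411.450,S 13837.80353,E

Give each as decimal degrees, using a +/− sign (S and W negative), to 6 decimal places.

1. -35.336523, -179.159763
2. -0.068847, -78.973135
3. -87.381875, -175.659905
4. 43.365400, -17.486050
5. -44.190833, 138.630059

Point 1:
  φ: degrees = first 2 digits = 35, minutes = 20.1914; 35 + 20.1914/60 = 35.3365233
  hemisphere S, so the sign is −
  Longitude: split at 3 digits → 179° and 9.5858′; 179 + 9.5858/60 = 179.1597633
  W → negative
Point 2:
  φ: degrees = first 2 digits = 0, minutes = 4.13083; 0 + 4.13083/60 = 0.0688472
  S → negative
  Lon: degrees = first 3 digits = 78, minutes = 58.3881; 78 + 58.3881/60 = 78.9731350
  W ⇒ negate
Point 3:
  φ: degrees = first 2 digits = 87, minutes = 22.9125; 87 + 22.9125/60 = 87.3818750
  S ⇒ negate
  Longitude: degrees = first 3 digits = 175, minutes = 39.5943; 175 + 39.5943/60 = 175.6599050
  hemisphere W, so the sign is −
Point 4:
  Latitude: split at 2 digits → 43° and 21.924′; 43 + 21.924/60 = 43.3654000
  N → positive
  Lon: degrees = first 3 digits = 17, minutes = 29.163; 17 + 29.163/60 = 17.4860500
  W → negative
Point 5:
  φ: degrees = first 2 digits = 44, minutes = 11.45; 44 + 11.45/60 = 44.1908333
  S ⇒ negate
  Lon: split at 3 digits → 138° and 37.80353′; 138 + 37.80353/60 = 138.6300588
  E ⇒ keep positive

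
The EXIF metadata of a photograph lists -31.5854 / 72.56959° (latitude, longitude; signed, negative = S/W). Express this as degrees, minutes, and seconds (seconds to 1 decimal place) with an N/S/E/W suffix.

31°35′7.4″ S, 72°34′10.5″ E

Latitude is negative → S; |value| = 31.585400
Lat: 0.585400 × 60 = 35.12400′ → 35′, remainder × 60 = 7.440″
λ: 0.569590° → 34.17540′; 0.17540 × 60 = 10.524″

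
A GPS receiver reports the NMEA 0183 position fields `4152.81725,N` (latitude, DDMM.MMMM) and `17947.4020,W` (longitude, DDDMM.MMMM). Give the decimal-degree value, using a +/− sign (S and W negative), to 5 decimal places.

41.88029, -179.79003

Latitude: split at 2 digits → 41° and 52.81725′; 41 + 52.81725/60 = 41.880288
N → positive
λ: degrees = first 3 digits = 179, minutes = 47.402; 179 + 47.402/60 = 179.790033
W ⇒ negate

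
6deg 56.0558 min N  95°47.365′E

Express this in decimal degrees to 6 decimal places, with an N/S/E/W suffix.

6.934263° N, 95.789417° E

Lat: 56.0558′ = 0.934263°; total 6.9342633
Lon: 47.365′ = 0.789417°; total 95.7894167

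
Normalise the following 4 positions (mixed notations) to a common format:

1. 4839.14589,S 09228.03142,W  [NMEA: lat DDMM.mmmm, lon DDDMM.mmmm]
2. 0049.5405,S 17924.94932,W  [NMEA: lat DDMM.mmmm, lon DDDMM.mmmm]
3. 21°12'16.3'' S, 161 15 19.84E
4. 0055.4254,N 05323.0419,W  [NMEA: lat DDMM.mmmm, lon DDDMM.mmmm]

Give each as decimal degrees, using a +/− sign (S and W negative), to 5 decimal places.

1. -48.65243, -92.46719
2. -0.82568, -179.41582
3. -21.20453, 161.25551
4. 0.92376, -53.38403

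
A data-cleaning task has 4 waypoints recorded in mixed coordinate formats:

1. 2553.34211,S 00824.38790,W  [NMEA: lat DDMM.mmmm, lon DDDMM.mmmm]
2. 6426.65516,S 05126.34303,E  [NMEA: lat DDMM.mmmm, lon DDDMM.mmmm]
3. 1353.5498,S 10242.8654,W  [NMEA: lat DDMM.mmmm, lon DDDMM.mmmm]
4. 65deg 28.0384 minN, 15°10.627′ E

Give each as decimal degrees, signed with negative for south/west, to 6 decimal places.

Point 1:
  φ: degrees = first 2 digits = 25, minutes = 53.34211; 25 + 53.34211/60 = 25.8890352
  S ⇒ negate
  Longitude: split at 3 digits → 008° and 24.3879′; 8 + 24.3879/60 = 8.4064650
  hemisphere W, so the sign is −
Point 2:
  Lat: degrees = first 2 digits = 64, minutes = 26.65516; 64 + 26.65516/60 = 64.4442527
  S → negative
  Lon: degrees = first 3 digits = 51, minutes = 26.34303; 51 + 26.34303/60 = 51.4390505
  E ⇒ keep positive
Point 3:
  Lat: split at 2 digits → 13° and 53.5498′; 13 + 53.5498/60 = 13.8924967
  hemisphere S, so the sign is −
  λ: split at 3 digits → 102° and 42.8654′; 102 + 42.8654/60 = 102.7144233
  W → negative
Point 4:
  Latitude: 28.0384′ = 0.467307°; total 65.4673067
  N ⇒ keep positive
  Longitude: 10.627′ = 0.177117°; total 15.1771167
  E ⇒ keep positive

1. -25.889035, -8.406465
2. -64.444253, 51.439051
3. -13.892497, -102.714423
4. 65.467307, 15.177117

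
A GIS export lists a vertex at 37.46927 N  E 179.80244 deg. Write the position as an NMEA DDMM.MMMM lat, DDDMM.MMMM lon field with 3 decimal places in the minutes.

φ: minutes = (37.469270 − 37) × 60 = 28.15620
Lon: 179° + 0.802440 × 60 = 179° 48.14640′

3728.156,N / 17948.146,E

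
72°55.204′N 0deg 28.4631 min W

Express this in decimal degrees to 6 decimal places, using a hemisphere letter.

72.920067° N, 0.474385° W

Lat: 55.204′ = 0.920067°; total 72.9200667
λ: 0 + 28.4631/60 = 0.4743850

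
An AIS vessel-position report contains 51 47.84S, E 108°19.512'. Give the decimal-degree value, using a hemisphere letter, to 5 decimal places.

51.79733° S, 108.32520° E

Lat: 51 + 47.84/60 = 51.797333
Lon: 108 + 19.512/60 = 108.325200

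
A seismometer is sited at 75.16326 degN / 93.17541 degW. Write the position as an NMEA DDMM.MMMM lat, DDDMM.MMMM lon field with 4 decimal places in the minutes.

7509.7956,N / 09310.5246,W

φ: minutes = (75.163260 − 75) × 60 = 9.795600
Longitude: fractional part 0.175410 → 10.524600 minutes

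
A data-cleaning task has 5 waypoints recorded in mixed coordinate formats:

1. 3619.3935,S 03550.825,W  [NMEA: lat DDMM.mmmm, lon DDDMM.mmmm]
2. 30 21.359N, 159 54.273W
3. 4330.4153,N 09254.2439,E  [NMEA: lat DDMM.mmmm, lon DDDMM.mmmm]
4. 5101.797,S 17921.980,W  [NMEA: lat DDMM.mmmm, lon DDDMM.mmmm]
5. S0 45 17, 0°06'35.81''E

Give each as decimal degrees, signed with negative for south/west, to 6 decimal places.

Point 1:
  Latitude: degrees = first 2 digits = 36, minutes = 19.3935; 36 + 19.3935/60 = 36.3232250
  S → negative
  λ: split at 3 digits → 035° and 50.825′; 35 + 50.825/60 = 35.8470833
  hemisphere W, so the sign is −
Point 2:
  φ: 30 + 21.359/60 = 30.3559833
  N ⇒ keep positive
  λ: 159 + 54.273/60 = 159.9045500
  W ⇒ negate
Point 3:
  Lat: split at 2 digits → 43° and 30.4153′; 43 + 30.4153/60 = 43.5069217
  N → positive
  Longitude: degrees = first 3 digits = 92, minutes = 54.2439; 92 + 54.2439/60 = 92.9040650
  E ⇒ keep positive
Point 4:
  Lat: split at 2 digits → 51° and 1.797′; 51 + 1.797/60 = 51.0299500
  hemisphere S, so the sign is −
  Longitude: split at 3 digits → 179° and 21.98′; 179 + 21.98/60 = 179.3663333
  W ⇒ negate
Point 5:
  Latitude: 0° + 45/60 + 17/3600 = 0 + 0.750000 + 0.004722 = 0.7547222
  S ⇒ negate
  Lon: 0 + 6/60 + 35.81/3600 = 0.1099472
  E → positive

1. -36.323225, -35.847083
2. 30.355983, -159.904550
3. 43.506922, 92.904065
4. -51.029950, -179.366333
5. -0.754722, 0.109947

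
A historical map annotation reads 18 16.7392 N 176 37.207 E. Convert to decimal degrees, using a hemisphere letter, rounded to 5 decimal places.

Lat: 16.7392′ = 0.278987°; total 18.278987
Longitude: 37.207′ = 0.620117°; total 176.620117

18.27899° N, 176.62012° E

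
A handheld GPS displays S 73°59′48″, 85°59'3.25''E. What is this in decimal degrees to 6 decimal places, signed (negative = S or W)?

-73.996667, 85.984236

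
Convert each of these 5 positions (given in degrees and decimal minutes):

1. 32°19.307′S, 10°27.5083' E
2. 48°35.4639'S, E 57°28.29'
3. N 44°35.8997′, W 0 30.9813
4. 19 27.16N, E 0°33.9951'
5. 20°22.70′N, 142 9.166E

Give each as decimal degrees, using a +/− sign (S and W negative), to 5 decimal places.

Point 1:
  φ: 32 + 19.307/60 = 32.321783
  hemisphere S, so the sign is −
  Lon: 27.5083′ = 0.458472°; total 10.458472
  E ⇒ keep positive
Point 2:
  Lat: 48 + 35.4639/60 = 48.591065
  S → negative
  Lon: 57 + 28.29/60 = 57.471500
  E → positive
Point 3:
  Lat: 35.8997′ = 0.598328°; total 44.598328
  N → positive
  Longitude: 0 + 30.9813/60 = 0.516355
  hemisphere W, so the sign is −
Point 4:
  Latitude: 27.16′ = 0.452667°; total 19.452667
  N → positive
  Lon: 0 + 33.9951/60 = 0.566585
  E ⇒ keep positive
Point 5:
  Lat: 20 + 22.7/60 = 20.378333
  N ⇒ keep positive
  Lon: 9.166′ = 0.152767°; total 142.152767
  E ⇒ keep positive

1. -32.32178, 10.45847
2. -48.59107, 57.47150
3. 44.59833, -0.51636
4. 19.45267, 0.56659
5. 20.37833, 142.15277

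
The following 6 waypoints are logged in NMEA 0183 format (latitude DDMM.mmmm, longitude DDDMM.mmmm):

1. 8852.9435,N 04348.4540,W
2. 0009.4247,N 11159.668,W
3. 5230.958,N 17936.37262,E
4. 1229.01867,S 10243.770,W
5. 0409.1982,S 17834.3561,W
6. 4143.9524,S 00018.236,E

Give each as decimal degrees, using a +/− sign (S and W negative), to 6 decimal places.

Point 1:
  Latitude: degrees = first 2 digits = 88, minutes = 52.9435; 88 + 52.9435/60 = 88.8823917
  N ⇒ keep positive
  Lon: split at 3 digits → 043° and 48.454′; 43 + 48.454/60 = 43.8075667
  hemisphere W, so the sign is −
Point 2:
  φ: degrees = first 2 digits = 0, minutes = 9.4247; 0 + 9.4247/60 = 0.1570783
  N → positive
  Longitude: degrees = first 3 digits = 111, minutes = 59.668; 111 + 59.668/60 = 111.9944667
  W → negative
Point 3:
  Lat: degrees = first 2 digits = 52, minutes = 30.958; 52 + 30.958/60 = 52.5159667
  N → positive
  Longitude: degrees = first 3 digits = 179, minutes = 36.37262; 179 + 36.37262/60 = 179.6062103
  E ⇒ keep positive
Point 4:
  Latitude: split at 2 digits → 12° and 29.01867′; 12 + 29.01867/60 = 12.4836445
  S ⇒ negate
  Lon: degrees = first 3 digits = 102, minutes = 43.77; 102 + 43.77/60 = 102.7295000
  W → negative
Point 5:
  Lat: degrees = first 2 digits = 4, minutes = 9.1982; 4 + 9.1982/60 = 4.1533033
  S ⇒ negate
  Longitude: degrees = first 3 digits = 178, minutes = 34.3561; 178 + 34.3561/60 = 178.5726017
  W ⇒ negate
Point 6:
  Latitude: degrees = first 2 digits = 41, minutes = 43.9524; 41 + 43.9524/60 = 41.7325400
  S ⇒ negate
  Lon: split at 3 digits → 000° and 18.236′; 0 + 18.236/60 = 0.3039333
  E → positive

1. 88.882392, -43.807567
2. 0.157078, -111.994467
3. 52.515967, 179.606210
4. -12.483645, -102.729500
5. -4.153303, -178.572602
6. -41.732540, 0.303933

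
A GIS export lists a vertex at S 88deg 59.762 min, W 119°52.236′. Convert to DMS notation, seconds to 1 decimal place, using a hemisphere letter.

Lat: fractional minutes 0.76200 × 60 = 45.720″
Lon: 52.23600′ → 52′ and 0.23600 × 60 = 14.160″

88°59′45.7″ S, 119°52′14.2″ W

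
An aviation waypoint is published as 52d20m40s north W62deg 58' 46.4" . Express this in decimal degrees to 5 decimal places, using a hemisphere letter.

Latitude: 52 + 20/60 + 40/3600 = 52.344444
λ: 62 + 58/60 + 46.4/3600 = 62.979556

52.34444° N, 62.97956° W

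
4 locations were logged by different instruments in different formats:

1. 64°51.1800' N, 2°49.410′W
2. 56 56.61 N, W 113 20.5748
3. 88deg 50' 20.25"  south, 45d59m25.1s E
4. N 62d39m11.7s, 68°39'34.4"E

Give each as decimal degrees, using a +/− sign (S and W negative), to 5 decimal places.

1. 64.85300, -2.82350
2. 56.94350, -113.34291
3. -88.83896, 45.99031
4. 62.65325, 68.65956

Point 1:
  φ: 64 + 51.18/60 = 64.853000
  N → positive
  Lon: 2 + 49.41/60 = 2.823500
  hemisphere W, so the sign is −
Point 2:
  Lat: 56.61′ = 0.943500°; total 56.943500
  N → positive
  λ: 20.5748′ = 0.342913°; total 113.342913
  hemisphere W, so the sign is −
Point 3:
  Lat: 50′ + 20.25″ = 50.33750′; 88 + 50.33750/60 = 88.838958
  S → negative
  Lon: 59′ + 25.1″ = 59.41833′; 45 + 59.41833/60 = 45.990306
  E ⇒ keep positive
Point 4:
  Lat: 62 + 39/60 + 11.7/3600 = 62.653250
  N → positive
  Lon: 39′ + 34.4″ = 39.57333′; 68 + 39.57333/60 = 68.659556
  E ⇒ keep positive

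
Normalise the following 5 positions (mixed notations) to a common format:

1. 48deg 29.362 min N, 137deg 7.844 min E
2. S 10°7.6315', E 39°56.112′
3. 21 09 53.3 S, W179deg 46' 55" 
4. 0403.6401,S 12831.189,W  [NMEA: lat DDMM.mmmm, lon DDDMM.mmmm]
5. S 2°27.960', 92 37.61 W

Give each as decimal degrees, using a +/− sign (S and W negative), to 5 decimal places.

Point 1:
  Latitude: 29.362′ = 0.489367°; total 48.489367
  N → positive
  Lon: 7.844′ = 0.130733°; total 137.130733
  E ⇒ keep positive
Point 2:
  Lat: 10 + 7.6315/60 = 10.127192
  S ⇒ negate
  Lon: 39 + 56.112/60 = 39.935200
  E → positive
Point 3:
  φ: 21° + 9/60 + 53.3/3600 = 21 + 0.150000 + 0.014806 = 21.164806
  S ⇒ negate
  λ: 46′ + 55″ = 46.91667′; 179 + 46.91667/60 = 179.781944
  hemisphere W, so the sign is −
Point 4:
  φ: degrees = first 2 digits = 4, minutes = 3.6401; 4 + 3.6401/60 = 4.060668
  hemisphere S, so the sign is −
  λ: degrees = first 3 digits = 128, minutes = 31.189; 128 + 31.189/60 = 128.519817
  hemisphere W, so the sign is −
Point 5:
  Latitude: 27.96′ = 0.466000°; total 2.466000
  S → negative
  λ: 37.61′ = 0.626833°; total 92.626833
  W → negative

1. 48.48937, 137.13073
2. -10.12719, 39.93520
3. -21.16481, -179.78194
4. -4.06067, -128.51982
5. -2.46600, -92.62683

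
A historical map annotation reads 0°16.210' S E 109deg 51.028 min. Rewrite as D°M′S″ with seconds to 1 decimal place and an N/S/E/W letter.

Lat: 16.21000′ → 16′ and 0.21000 × 60 = 12.600″
λ: fractional minutes 0.02800 × 60 = 1.680″

0°16′12.6″ S, 109°51′1.7″ E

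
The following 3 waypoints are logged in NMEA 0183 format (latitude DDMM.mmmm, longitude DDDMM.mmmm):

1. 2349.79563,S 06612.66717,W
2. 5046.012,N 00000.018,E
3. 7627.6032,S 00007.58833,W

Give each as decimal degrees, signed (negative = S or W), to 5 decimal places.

Point 1:
  Latitude: degrees = first 2 digits = 23, minutes = 49.79563; 23 + 49.79563/60 = 23.829927
  hemisphere S, so the sign is −
  Lon: split at 3 digits → 066° and 12.66717′; 66 + 12.66717/60 = 66.211120
  W ⇒ negate
Point 2:
  Latitude: degrees = first 2 digits = 50, minutes = 46.012; 50 + 46.012/60 = 50.766867
  N ⇒ keep positive
  Longitude: degrees = first 3 digits = 0, minutes = 0.018; 0 + 0.018/60 = 0.000300
  E → positive
Point 3:
  Lat: split at 2 digits → 76° and 27.6032′; 76 + 27.6032/60 = 76.460053
  S ⇒ negate
  Longitude: split at 3 digits → 000° and 7.58833′; 0 + 7.58833/60 = 0.126472
  W ⇒ negate

1. -23.82993, -66.21112
2. 50.76687, 0.00030
3. -76.46005, -0.12647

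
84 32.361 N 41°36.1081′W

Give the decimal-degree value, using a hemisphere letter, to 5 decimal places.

84.53935° N, 41.60180° W

φ: 32.361′ = 0.539350°; total 84.539350
Lon: 41 + 36.1081/60 = 41.601802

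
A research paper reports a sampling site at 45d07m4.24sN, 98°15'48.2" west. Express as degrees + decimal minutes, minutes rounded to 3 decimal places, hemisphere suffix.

45° 7.071′ N, 98° 15.803′ W

Latitude: seconds/60 = 0.07067; minutes = 7 + 0.07067 = 7.07067
Longitude: seconds/60 = 0.80333; minutes = 15 + 0.80333 = 15.80333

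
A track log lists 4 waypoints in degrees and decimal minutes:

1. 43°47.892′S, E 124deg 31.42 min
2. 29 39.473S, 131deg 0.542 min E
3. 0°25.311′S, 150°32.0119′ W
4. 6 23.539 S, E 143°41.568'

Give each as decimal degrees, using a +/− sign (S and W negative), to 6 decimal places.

1. -43.798200, 124.523667
2. -29.657883, 131.009033
3. -0.421850, -150.533532
4. -6.392317, 143.692800

Point 1:
  Lat: 43 + 47.892/60 = 43.7982000
  S ⇒ negate
  λ: 31.42′ = 0.523667°; total 124.5236667
  E ⇒ keep positive
Point 2:
  φ: 39.473′ = 0.657883°; total 29.6578833
  hemisphere S, so the sign is −
  Lon: 0.542′ = 0.009033°; total 131.0090333
  E → positive
Point 3:
  Latitude: 25.311′ = 0.421850°; total 0.4218500
  S → negative
  λ: 32.0119′ = 0.533532°; total 150.5335317
  W ⇒ negate
Point 4:
  Lat: 6 + 23.539/60 = 6.3923167
  S → negative
  Longitude: 41.568′ = 0.692800°; total 143.6928000
  E ⇒ keep positive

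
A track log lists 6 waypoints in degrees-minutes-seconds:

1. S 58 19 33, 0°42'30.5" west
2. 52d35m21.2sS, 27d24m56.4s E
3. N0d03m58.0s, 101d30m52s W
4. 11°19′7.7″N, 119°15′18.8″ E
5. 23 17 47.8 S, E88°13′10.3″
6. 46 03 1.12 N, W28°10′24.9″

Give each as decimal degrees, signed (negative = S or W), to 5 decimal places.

1. -58.32583, -0.70847
2. -52.58922, 27.41567
3. 0.06611, -101.51444
4. 11.31881, 119.25522
5. -23.29661, 88.21953
6. 46.05031, -28.17358

Point 1:
  Latitude: 19′ + 33″ = 19.55000′; 58 + 19.55000/60 = 58.325833
  S → negative
  Lon: 0° + 42/60 + 30.5/3600 = 0 + 0.700000 + 0.008472 = 0.708472
  hemisphere W, so the sign is −
Point 2:
  Lat: 35′ + 21.2″ = 35.35333′; 52 + 35.35333/60 = 52.589222
  S → negative
  Lon: 27 + 24/60 + 56.4/3600 = 27.415667
  E → positive
Point 3:
  Latitude: 3′ + 58″ = 3.96667′; 0 + 3.96667/60 = 0.066111
  N → positive
  λ: 101° + 30/60 + 52/3600 = 101 + 0.500000 + 0.014444 = 101.514444
  W ⇒ negate
Point 4:
  Lat: 11° + 19/60 + 7.7/3600 = 11 + 0.316667 + 0.002139 = 11.318806
  N → positive
  Lon: 119 + 15/60 + 18.8/3600 = 119.255222
  E → positive
Point 5:
  Lat: 23° + 17/60 + 47.8/3600 = 23 + 0.283333 + 0.013278 = 23.296611
  hemisphere S, so the sign is −
  λ: 88 + 13/60 + 10.3/3600 = 88.219528
  E → positive
Point 6:
  Lat: 46 + 3/60 + 1.12/3600 = 46.050311
  N → positive
  λ: 28 + 10/60 + 24.9/3600 = 28.173583
  W → negative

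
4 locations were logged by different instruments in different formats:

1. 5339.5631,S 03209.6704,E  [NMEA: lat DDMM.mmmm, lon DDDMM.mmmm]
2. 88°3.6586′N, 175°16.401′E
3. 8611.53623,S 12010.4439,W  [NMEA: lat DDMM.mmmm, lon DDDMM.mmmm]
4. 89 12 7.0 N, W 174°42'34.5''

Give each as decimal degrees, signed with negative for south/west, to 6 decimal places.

1. -53.659385, 32.161173
2. 88.060977, 175.273350
3. -86.192271, -120.174065
4. 89.201944, -174.709583

Point 1:
  Lat: degrees = first 2 digits = 53, minutes = 39.5631; 53 + 39.5631/60 = 53.6593850
  S → negative
  Longitude: split at 3 digits → 032° and 9.6704′; 32 + 9.6704/60 = 32.1611733
  E → positive
Point 2:
  Lat: 3.6586′ = 0.060977°; total 88.0609767
  N ⇒ keep positive
  λ: 175 + 16.401/60 = 175.2733500
  E → positive
Point 3:
  Latitude: split at 2 digits → 86° and 11.53623′; 86 + 11.53623/60 = 86.1922705
  S → negative
  Longitude: degrees = first 3 digits = 120, minutes = 10.4439; 120 + 10.4439/60 = 120.1740650
  hemisphere W, so the sign is −
Point 4:
  φ: 89° + 12/60 + 7/3600 = 89 + 0.200000 + 0.001944 = 89.2019444
  N ⇒ keep positive
  Lon: 42′ + 34.5″ = 42.57500′; 174 + 42.57500/60 = 174.7095833
  W → negative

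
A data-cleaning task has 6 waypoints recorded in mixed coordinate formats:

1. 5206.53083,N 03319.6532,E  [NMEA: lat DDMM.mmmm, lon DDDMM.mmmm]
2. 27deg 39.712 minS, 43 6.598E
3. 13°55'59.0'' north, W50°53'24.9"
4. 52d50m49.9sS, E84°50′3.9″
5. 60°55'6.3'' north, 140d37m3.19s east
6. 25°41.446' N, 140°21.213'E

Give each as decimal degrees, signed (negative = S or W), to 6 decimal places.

1. 52.108847, 33.327553
2. -27.661867, 43.109967
3. 13.933056, -50.890250
4. -52.847194, 84.834417
5. 60.918417, 140.617553
6. 25.690767, 140.353550

Point 1:
  φ: split at 2 digits → 52° and 6.53083′; 52 + 6.53083/60 = 52.1088472
  N → positive
  λ: degrees = first 3 digits = 33, minutes = 19.6532; 33 + 19.6532/60 = 33.3275533
  E ⇒ keep positive
Point 2:
  Lat: 39.712′ = 0.661867°; total 27.6618667
  hemisphere S, so the sign is −
  Lon: 6.598′ = 0.109967°; total 43.1099667
  E → positive
Point 3:
  Lat: 13° + 55/60 + 59/3600 = 13 + 0.916667 + 0.016389 = 13.9330556
  N → positive
  Longitude: 50° + 53/60 + 24.9/3600 = 50 + 0.883333 + 0.006917 = 50.8902500
  W → negative
Point 4:
  Lat: 52° + 50/60 + 49.9/3600 = 52 + 0.833333 + 0.013861 = 52.8471944
  S → negative
  Longitude: 50′ + 3.9″ = 50.06500′; 84 + 50.06500/60 = 84.8344167
  E ⇒ keep positive
Point 5:
  Lat: 60 + 55/60 + 6.3/3600 = 60.9184167
  N → positive
  Longitude: 140 + 37/60 + 3.19/3600 = 140.6175528
  E → positive
Point 6:
  φ: 25 + 41.446/60 = 25.6907667
  N ⇒ keep positive
  Lon: 21.213′ = 0.353550°; total 140.3535500
  E ⇒ keep positive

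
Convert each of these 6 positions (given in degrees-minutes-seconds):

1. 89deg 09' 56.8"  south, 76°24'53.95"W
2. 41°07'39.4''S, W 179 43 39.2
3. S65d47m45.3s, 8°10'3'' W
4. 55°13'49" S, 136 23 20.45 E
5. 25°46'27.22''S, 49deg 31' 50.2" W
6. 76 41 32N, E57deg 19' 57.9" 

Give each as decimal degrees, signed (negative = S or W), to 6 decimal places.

Point 1:
  Latitude: 89° + 9/60 + 56.8/3600 = 89 + 0.150000 + 0.015778 = 89.1657778
  hemisphere S, so the sign is −
  λ: 24′ + 53.95″ = 24.89917′; 76 + 24.89917/60 = 76.4149861
  W ⇒ negate
Point 2:
  φ: 7′ + 39.4″ = 7.65667′; 41 + 7.65667/60 = 41.1276111
  hemisphere S, so the sign is −
  λ: 179 + 43/60 + 39.2/3600 = 179.7275556
  W → negative
Point 3:
  φ: 65 + 47/60 + 45.3/3600 = 65.7959167
  hemisphere S, so the sign is −
  Longitude: 8° + 10/60 + 3/3600 = 8 + 0.166667 + 0.000833 = 8.1675000
  W → negative
Point 4:
  Latitude: 55 + 13/60 + 49/3600 = 55.2302778
  hemisphere S, so the sign is −
  Lon: 136 + 23/60 + 20.45/3600 = 136.3890139
  E → positive
Point 5:
  Lat: 46′ + 27.22″ = 46.45367′; 25 + 46.45367/60 = 25.7742278
  S → negative
  λ: 31′ + 50.2″ = 31.83667′; 49 + 31.83667/60 = 49.5306111
  W → negative
Point 6:
  φ: 76 + 41/60 + 32/3600 = 76.6922222
  N ⇒ keep positive
  Longitude: 19′ + 57.9″ = 19.96500′; 57 + 19.96500/60 = 57.3327500
  E → positive

1. -89.165778, -76.414986
2. -41.127611, -179.727556
3. -65.795917, -8.167500
4. -55.230278, 136.389014
5. -25.774228, -49.530611
6. 76.692222, 57.332750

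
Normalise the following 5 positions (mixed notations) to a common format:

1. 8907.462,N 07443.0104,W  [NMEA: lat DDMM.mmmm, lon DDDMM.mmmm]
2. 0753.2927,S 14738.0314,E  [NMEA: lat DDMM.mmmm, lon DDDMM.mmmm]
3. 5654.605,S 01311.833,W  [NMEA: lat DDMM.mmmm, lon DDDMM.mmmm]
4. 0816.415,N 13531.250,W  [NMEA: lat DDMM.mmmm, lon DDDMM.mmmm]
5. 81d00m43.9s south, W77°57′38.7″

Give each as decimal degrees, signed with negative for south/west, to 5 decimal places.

1. 89.12437, -74.71684
2. -7.88821, 147.63386
3. -56.91008, -13.19722
4. 8.27358, -135.52083
5. -81.01219, -77.96075

Point 1:
  Latitude: degrees = first 2 digits = 89, minutes = 7.462; 89 + 7.462/60 = 89.124367
  N ⇒ keep positive
  λ: split at 3 digits → 074° and 43.0104′; 74 + 43.0104/60 = 74.716840
  hemisphere W, so the sign is −
Point 2:
  Latitude: degrees = first 2 digits = 7, minutes = 53.2927; 7 + 53.2927/60 = 7.888212
  hemisphere S, so the sign is −
  λ: degrees = first 3 digits = 147, minutes = 38.0314; 147 + 38.0314/60 = 147.633857
  E → positive
Point 3:
  Latitude: degrees = first 2 digits = 56, minutes = 54.605; 56 + 54.605/60 = 56.910083
  S ⇒ negate
  Longitude: degrees = first 3 digits = 13, minutes = 11.833; 13 + 11.833/60 = 13.197217
  W → negative
Point 4:
  φ: split at 2 digits → 08° and 16.415′; 8 + 16.415/60 = 8.273583
  N → positive
  Longitude: degrees = first 3 digits = 135, minutes = 31.25; 135 + 31.25/60 = 135.520833
  W → negative
Point 5:
  Latitude: 81° + 0/60 + 43.9/3600 = 81 + 0.000000 + 0.012194 = 81.012194
  S → negative
  λ: 57′ + 38.7″ = 57.64500′; 77 + 57.64500/60 = 77.960750
  W → negative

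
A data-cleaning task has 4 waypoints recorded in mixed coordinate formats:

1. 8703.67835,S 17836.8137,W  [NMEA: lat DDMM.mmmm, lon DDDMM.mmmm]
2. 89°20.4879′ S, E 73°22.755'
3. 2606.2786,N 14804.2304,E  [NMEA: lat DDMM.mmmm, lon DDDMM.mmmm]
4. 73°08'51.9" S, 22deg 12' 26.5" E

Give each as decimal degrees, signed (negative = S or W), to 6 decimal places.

1. -87.061306, -178.613562
2. -89.341465, 73.379250
3. 26.104643, 148.070507
4. -73.147750, 22.207361

Point 1:
  φ: split at 2 digits → 87° and 3.67835′; 87 + 3.67835/60 = 87.0613058
  hemisphere S, so the sign is −
  Lon: degrees = first 3 digits = 178, minutes = 36.8137; 178 + 36.8137/60 = 178.6135617
  W → negative
Point 2:
  φ: 20.4879′ = 0.341465°; total 89.3414650
  S ⇒ negate
  Lon: 73 + 22.755/60 = 73.3792500
  E ⇒ keep positive
Point 3:
  φ: degrees = first 2 digits = 26, minutes = 6.2786; 26 + 6.2786/60 = 26.1046433
  N → positive
  Lon: degrees = first 3 digits = 148, minutes = 4.2304; 148 + 4.2304/60 = 148.0705067
  E ⇒ keep positive
Point 4:
  Latitude: 8′ + 51.9″ = 8.86500′; 73 + 8.86500/60 = 73.1477500
  hemisphere S, so the sign is −
  Longitude: 12′ + 26.5″ = 12.44167′; 22 + 12.44167/60 = 22.2073611
  E → positive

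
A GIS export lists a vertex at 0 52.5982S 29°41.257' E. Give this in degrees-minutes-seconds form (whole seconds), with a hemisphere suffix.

0°52′36″ S, 29°41′15″ E

Lat: fractional minutes 0.59820 × 60 = 35.89″
λ: fractional minutes 0.25700 × 60 = 15.42″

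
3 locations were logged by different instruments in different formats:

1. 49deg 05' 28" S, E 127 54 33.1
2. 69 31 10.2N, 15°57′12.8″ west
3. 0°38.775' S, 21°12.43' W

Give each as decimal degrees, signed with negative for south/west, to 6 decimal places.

1. -49.091111, 127.909194
2. 69.519500, -15.953556
3. -0.646250, -21.207167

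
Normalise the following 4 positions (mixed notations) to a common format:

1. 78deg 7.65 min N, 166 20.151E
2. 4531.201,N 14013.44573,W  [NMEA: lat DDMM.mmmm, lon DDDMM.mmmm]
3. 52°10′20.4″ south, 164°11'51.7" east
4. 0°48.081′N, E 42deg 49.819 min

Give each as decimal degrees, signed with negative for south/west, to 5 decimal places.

1. 78.12750, 166.33585
2. 45.52002, -140.22410
3. -52.17233, 164.19769
4. 0.80135, 42.83032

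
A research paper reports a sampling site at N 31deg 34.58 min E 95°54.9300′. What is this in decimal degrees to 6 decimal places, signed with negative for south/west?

φ: 31 + 34.58/60 = 31.5763333
N ⇒ keep positive
Longitude: 54.93′ = 0.915500°; total 95.9155000
E → positive

31.576333, 95.915500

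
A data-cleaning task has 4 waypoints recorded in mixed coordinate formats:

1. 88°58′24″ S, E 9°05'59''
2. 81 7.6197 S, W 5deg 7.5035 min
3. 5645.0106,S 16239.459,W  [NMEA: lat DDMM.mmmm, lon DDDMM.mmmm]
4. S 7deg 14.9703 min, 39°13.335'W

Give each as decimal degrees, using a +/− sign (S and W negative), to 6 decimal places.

Point 1:
  φ: 88 + 58/60 + 24/3600 = 88.9733333
  S → negative
  Lon: 5′ + 59″ = 5.98333′; 9 + 5.98333/60 = 9.0997222
  E ⇒ keep positive
Point 2:
  Lat: 81 + 7.6197/60 = 81.1269950
  S → negative
  Lon: 5 + 7.5035/60 = 5.1250583
  W ⇒ negate
Point 3:
  φ: degrees = first 2 digits = 56, minutes = 45.0106; 56 + 45.0106/60 = 56.7501767
  S → negative
  Lon: degrees = first 3 digits = 162, minutes = 39.459; 162 + 39.459/60 = 162.6576500
  W → negative
Point 4:
  φ: 7 + 14.9703/60 = 7.2495050
  S ⇒ negate
  Lon: 39 + 13.335/60 = 39.2222500
  W → negative

1. -88.973333, 9.099722
2. -81.126995, -5.125058
3. -56.750177, -162.657650
4. -7.249505, -39.222250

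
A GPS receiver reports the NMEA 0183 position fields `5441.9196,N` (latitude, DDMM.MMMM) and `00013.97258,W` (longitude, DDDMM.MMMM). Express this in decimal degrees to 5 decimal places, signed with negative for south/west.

54.69866, -0.23288

Lat: degrees = first 2 digits = 54, minutes = 41.9196; 54 + 41.9196/60 = 54.698660
N ⇒ keep positive
Longitude: degrees = first 3 digits = 0, minutes = 13.97258; 0 + 13.97258/60 = 0.232876
W ⇒ negate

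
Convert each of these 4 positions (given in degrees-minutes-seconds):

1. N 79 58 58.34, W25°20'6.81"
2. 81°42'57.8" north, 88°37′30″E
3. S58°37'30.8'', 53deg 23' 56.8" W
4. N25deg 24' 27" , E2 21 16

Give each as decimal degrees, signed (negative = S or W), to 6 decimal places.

Point 1:
  Lat: 58′ + 58.34″ = 58.97233′; 79 + 58.97233/60 = 79.9828722
  N ⇒ keep positive
  Longitude: 20′ + 6.81″ = 20.11350′; 25 + 20.11350/60 = 25.3352250
  W ⇒ negate
Point 2:
  Latitude: 81° + 42/60 + 57.8/3600 = 81 + 0.700000 + 0.016056 = 81.7160556
  N → positive
  Lon: 37′ + 30″ = 37.50000′; 88 + 37.50000/60 = 88.6250000
  E ⇒ keep positive
Point 3:
  φ: 58 + 37/60 + 30.8/3600 = 58.6252222
  S → negative
  Longitude: 23′ + 56.8″ = 23.94667′; 53 + 23.94667/60 = 53.3991111
  W ⇒ negate
Point 4:
  φ: 24′ + 27″ = 24.45000′; 25 + 24.45000/60 = 25.4075000
  N → positive
  λ: 2 + 21/60 + 16/3600 = 2.3544444
  E ⇒ keep positive

1. 79.982872, -25.335225
2. 81.716056, 88.625000
3. -58.625222, -53.399111
4. 25.407500, 2.354444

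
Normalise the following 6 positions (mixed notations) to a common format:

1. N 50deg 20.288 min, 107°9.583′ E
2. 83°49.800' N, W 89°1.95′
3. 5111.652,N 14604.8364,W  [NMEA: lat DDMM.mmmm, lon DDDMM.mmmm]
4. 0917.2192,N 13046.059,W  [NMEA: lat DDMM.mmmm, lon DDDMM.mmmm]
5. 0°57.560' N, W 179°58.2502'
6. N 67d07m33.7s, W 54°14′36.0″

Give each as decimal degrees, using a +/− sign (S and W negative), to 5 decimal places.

Point 1:
  φ: 50 + 20.288/60 = 50.338133
  N ⇒ keep positive
  Lon: 9.583′ = 0.159717°; total 107.159717
  E ⇒ keep positive
Point 2:
  Latitude: 49.8′ = 0.830000°; total 83.830000
  N → positive
  Longitude: 89 + 1.95/60 = 89.032500
  W ⇒ negate
Point 3:
  φ: degrees = first 2 digits = 51, minutes = 11.652; 51 + 11.652/60 = 51.194200
  N → positive
  λ: degrees = first 3 digits = 146, minutes = 4.8364; 146 + 4.8364/60 = 146.080607
  W ⇒ negate
Point 4:
  Lat: degrees = first 2 digits = 9, minutes = 17.2192; 9 + 17.2192/60 = 9.286987
  N → positive
  Longitude: split at 3 digits → 130° and 46.059′; 130 + 46.059/60 = 130.767650
  hemisphere W, so the sign is −
Point 5:
  φ: 0 + 57.56/60 = 0.959333
  N → positive
  Lon: 179 + 58.2502/60 = 179.970837
  W ⇒ negate
Point 6:
  Latitude: 7′ + 33.7″ = 7.56167′; 67 + 7.56167/60 = 67.126028
  N ⇒ keep positive
  Longitude: 14′ + 36″ = 14.60000′; 54 + 14.60000/60 = 54.243333
  hemisphere W, so the sign is −

1. 50.33813, 107.15972
2. 83.83000, -89.03250
3. 51.19420, -146.08061
4. 9.28699, -130.76765
5. 0.95933, -179.97084
6. 67.12603, -54.24333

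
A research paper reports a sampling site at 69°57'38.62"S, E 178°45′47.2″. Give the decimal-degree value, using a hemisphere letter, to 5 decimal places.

Lat: 69° + 57/60 + 38.62/3600 = 69 + 0.950000 + 0.010728 = 69.960728
Lon: 178 + 45/60 + 47.2/3600 = 178.763111

69.96073° S, 178.76311° E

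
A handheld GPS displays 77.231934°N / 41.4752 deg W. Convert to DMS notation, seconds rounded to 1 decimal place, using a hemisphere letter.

Latitude: 0.231934 × 60 = 13.91604′ → 13′, remainder × 60 = 54.962″
Longitude: 0.475200 × 60 = 28.51200′ → 28′, remainder × 60 = 30.720″

77°13′55.0″ N, 41°28′30.7″ W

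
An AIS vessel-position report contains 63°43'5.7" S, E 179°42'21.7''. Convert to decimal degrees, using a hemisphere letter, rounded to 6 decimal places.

63.718250° S, 179.706028° E

Lat: 43′ + 5.7″ = 43.09500′; 63 + 43.09500/60 = 63.7182500
Lon: 179 + 42/60 + 21.7/3600 = 179.7060278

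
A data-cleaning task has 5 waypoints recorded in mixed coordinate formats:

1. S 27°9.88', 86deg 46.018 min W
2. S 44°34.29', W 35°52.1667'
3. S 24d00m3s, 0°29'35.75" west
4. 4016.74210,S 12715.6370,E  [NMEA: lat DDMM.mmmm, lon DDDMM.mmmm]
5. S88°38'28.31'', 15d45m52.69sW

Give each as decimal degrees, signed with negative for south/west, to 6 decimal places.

Point 1:
  φ: 9.88′ = 0.164667°; total 27.1646667
  S ⇒ negate
  λ: 86 + 46.018/60 = 86.7669667
  W → negative
Point 2:
  Lat: 44 + 34.29/60 = 44.5715000
  S → negative
  Lon: 35 + 52.1667/60 = 35.8694450
  hemisphere W, so the sign is −
Point 3:
  Lat: 0′ + 3″ = 0.05000′; 24 + 0.05000/60 = 24.0008333
  S → negative
  Lon: 0° + 29/60 + 35.75/3600 = 0 + 0.483333 + 0.009931 = 0.4932639
  W ⇒ negate
Point 4:
  Lat: split at 2 digits → 40° and 16.7421′; 40 + 16.7421/60 = 40.2790350
  S ⇒ negate
  Lon: split at 3 digits → 127° and 15.637′; 127 + 15.637/60 = 127.2606167
  E ⇒ keep positive
Point 5:
  Lat: 88° + 38/60 + 28.31/3600 = 88 + 0.633333 + 0.007864 = 88.6411972
  S → negative
  Longitude: 15° + 45/60 + 52.69/3600 = 15 + 0.750000 + 0.014636 = 15.7646361
  W → negative

1. -27.164667, -86.766967
2. -44.571500, -35.869445
3. -24.000833, -0.493264
4. -40.279035, 127.260617
5. -88.641197, -15.764636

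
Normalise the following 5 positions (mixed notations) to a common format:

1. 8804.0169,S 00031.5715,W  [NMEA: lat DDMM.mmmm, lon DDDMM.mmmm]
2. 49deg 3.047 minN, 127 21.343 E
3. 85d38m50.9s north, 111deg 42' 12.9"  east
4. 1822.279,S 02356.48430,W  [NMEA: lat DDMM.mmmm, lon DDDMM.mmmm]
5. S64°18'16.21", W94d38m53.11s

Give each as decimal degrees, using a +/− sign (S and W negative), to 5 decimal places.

1. -88.06695, -0.52619
2. 49.05078, 127.35572
3. 85.64747, 111.70358
4. -18.37132, -23.94141
5. -64.30450, -94.64809

Point 1:
  φ: split at 2 digits → 88° and 4.0169′; 88 + 4.0169/60 = 88.066948
  S → negative
  λ: split at 3 digits → 000° and 31.5715′; 0 + 31.5715/60 = 0.526192
  W ⇒ negate
Point 2:
  Latitude: 3.047′ = 0.050783°; total 49.050783
  N ⇒ keep positive
  Longitude: 127 + 21.343/60 = 127.355717
  E → positive
Point 3:
  Lat: 85 + 38/60 + 50.9/3600 = 85.647472
  N ⇒ keep positive
  Longitude: 111 + 42/60 + 12.9/3600 = 111.703583
  E → positive
Point 4:
  Lat: degrees = first 2 digits = 18, minutes = 22.279; 18 + 22.279/60 = 18.371317
  S ⇒ negate
  Lon: degrees = first 3 digits = 23, minutes = 56.4843; 23 + 56.4843/60 = 23.941405
  W ⇒ negate
Point 5:
  Latitude: 64° + 18/60 + 16.21/3600 = 64 + 0.300000 + 0.004503 = 64.304503
  S ⇒ negate
  Longitude: 38′ + 53.11″ = 38.88517′; 94 + 38.88517/60 = 94.648086
  hemisphere W, so the sign is −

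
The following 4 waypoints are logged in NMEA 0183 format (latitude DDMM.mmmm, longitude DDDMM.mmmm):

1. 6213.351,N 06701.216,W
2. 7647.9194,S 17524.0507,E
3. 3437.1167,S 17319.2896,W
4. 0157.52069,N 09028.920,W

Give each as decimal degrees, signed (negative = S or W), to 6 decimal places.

1. 62.222517, -67.020267
2. -76.798657, 175.400845
3. -34.618612, -173.321493
4. 1.958678, -90.482000

Point 1:
  Latitude: split at 2 digits → 62° and 13.351′; 62 + 13.351/60 = 62.2225167
  N → positive
  Lon: split at 3 digits → 067° and 1.216′; 67 + 1.216/60 = 67.0202667
  hemisphere W, so the sign is −
Point 2:
  Latitude: degrees = first 2 digits = 76, minutes = 47.9194; 76 + 47.9194/60 = 76.7986567
  S → negative
  Longitude: degrees = first 3 digits = 175, minutes = 24.0507; 175 + 24.0507/60 = 175.4008450
  E → positive
Point 3:
  φ: split at 2 digits → 34° and 37.1167′; 34 + 37.1167/60 = 34.6186117
  S ⇒ negate
  Longitude: degrees = first 3 digits = 173, minutes = 19.2896; 173 + 19.2896/60 = 173.3214933
  W → negative
Point 4:
  φ: degrees = first 2 digits = 1, minutes = 57.52069; 1 + 57.52069/60 = 1.9586782
  N ⇒ keep positive
  λ: degrees = first 3 digits = 90, minutes = 28.92; 90 + 28.92/60 = 90.4820000
  W ⇒ negate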